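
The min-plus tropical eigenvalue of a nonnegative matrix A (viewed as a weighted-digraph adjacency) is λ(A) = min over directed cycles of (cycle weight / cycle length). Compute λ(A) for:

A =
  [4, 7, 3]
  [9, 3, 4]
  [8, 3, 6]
λ(A) = 3

Enumerate directed cycles and compute their means (weight / length). Sample:
  cycle 0 → 0: weight = 4, length = 1, mean = 4/1 ≈ 4.000
  cycle 1 → 1: weight = 3, length = 1, mean = 3/1 ≈ 3.000
  cycle 2 → 2: weight = 6, length = 1, mean = 6/1 ≈ 6.000
  cycle 0 → 1 → 0: weight = 16, length = 2, mean = 16/2 ≈ 8.000
  cycle 0 → 2 → 0: weight = 11, length = 2, mean = 11/2 ≈ 5.500
  cycle 1 → 0 → 1: weight = 16, length = 2, mean = 16/2 ≈ 8.000
Minimum mean = 3.000, attained e.g. along the cycle 1 → 1 with weight 3 and length 1. So λ(A) = 3/1 = 3.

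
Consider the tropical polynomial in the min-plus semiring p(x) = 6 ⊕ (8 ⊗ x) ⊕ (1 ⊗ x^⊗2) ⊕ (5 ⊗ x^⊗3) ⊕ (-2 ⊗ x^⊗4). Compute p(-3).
p(-3) = -14

A tropical monomial a ⊗ x^⊗i evaluates to a + i · x. Evaluating each term at x = -3:
  Term 0 contributes 6 + 0 · -3 = 6
  Term 1 contributes 8 + 1 · -3 = 5
  Term 2 contributes 1 + 2 · -3 = -5
  Term 3 contributes 5 + 3 · -3 = -4
  Term 4 contributes -2 + 4 · -3 = -14
p(-3) = ⊕ of these = min[6, 5, -5, -4, -14] = -14.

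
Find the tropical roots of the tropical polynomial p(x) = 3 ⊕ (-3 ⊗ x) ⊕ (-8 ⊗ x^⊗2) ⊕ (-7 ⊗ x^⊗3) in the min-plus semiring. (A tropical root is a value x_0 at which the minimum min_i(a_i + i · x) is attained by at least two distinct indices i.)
Roots: {-1, 5, 6}

Each tropical root is a break point of the lower envelope of the lines y = a_i + i · x (there are 4 lines, with slopes 0, 1, ..., 3). Only the lines that attain the minimum somewhere contribute to roots; other lines are dominated. Here the surviving (envelope) indices are i = 3, i = 2, i = 1, i = 0.
Intersections between consecutive envelope lines give the roots: for adjacent envelope indices i < j the intersection is x = (a_i − a_j) / (j − i). Reading off the sorted break points: {-1, 5, 6}.
Verification: at each break x_0, at least two indices attain the minimum of min_i(a_i + i · x_0).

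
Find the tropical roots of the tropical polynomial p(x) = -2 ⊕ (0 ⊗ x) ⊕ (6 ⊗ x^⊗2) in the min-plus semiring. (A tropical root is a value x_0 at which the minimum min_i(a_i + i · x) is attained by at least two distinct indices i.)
Roots: {-6, -2}

Each tropical root is a break point of the lower envelope of the lines y = a_i + i · x (there are 3 lines, with slopes 0, 1, ..., 2). Only the lines that attain the minimum somewhere contribute to roots; other lines are dominated. Here the surviving (envelope) indices are i = 2, i = 1, i = 0.
Intersections between consecutive envelope lines give the roots: for adjacent envelope indices i < j the intersection is x = (a_i − a_j) / (j − i). Reading off the sorted break points: {-6, -2}.
Verification: at each break x_0, at least two indices attain the minimum of min_i(a_i + i · x_0).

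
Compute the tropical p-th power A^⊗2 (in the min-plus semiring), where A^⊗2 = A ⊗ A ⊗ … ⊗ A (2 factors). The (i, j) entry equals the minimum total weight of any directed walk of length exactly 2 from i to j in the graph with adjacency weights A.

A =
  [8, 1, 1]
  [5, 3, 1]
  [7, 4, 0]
A^⊗2 =
  [6, 4, 1]
  [8, 5, 1]
  [7, 4, 0]

Each entry (A^⊗2)_ij equals the minimum over all length-2 walks i = v_0 → v_1 → … → v_2 = j of Σ_t A[v_t][v_{t+1}]. For example, for (i, j) = (0, 2) we minimise over 3 possible intermediate vertex sequences; the minimum is 1, attained along the walk 0 → 2 → 2.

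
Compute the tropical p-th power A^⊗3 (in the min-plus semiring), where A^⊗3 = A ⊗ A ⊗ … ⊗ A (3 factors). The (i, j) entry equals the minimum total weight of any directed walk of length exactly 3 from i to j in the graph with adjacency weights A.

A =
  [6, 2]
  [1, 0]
A^⊗3 =
  [3, 2]
  [1, 0]

Each entry (A^⊗3)_ij equals the minimum over all length-3 walks i = v_0 → v_1 → … → v_3 = j of Σ_t A[v_t][v_{t+1}]. For example, for (i, j) = (0, 1) we minimise over 4 possible intermediate vertex sequences; the minimum is 2, attained along the walk 0 → 1 → 1 → 1.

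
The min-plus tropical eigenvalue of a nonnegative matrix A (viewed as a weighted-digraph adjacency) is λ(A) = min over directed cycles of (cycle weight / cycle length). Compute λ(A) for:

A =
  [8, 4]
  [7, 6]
λ(A) = 11/2

Enumerate directed cycles and compute their means (weight / length). Sample:
  cycle 0 → 0: weight = 8, length = 1, mean = 8/1 ≈ 8.000
  cycle 1 → 1: weight = 6, length = 1, mean = 6/1 ≈ 6.000
  cycle 0 → 1 → 0: weight = 11, length = 2, mean = 11/2 ≈ 5.500
  cycle 1 → 0 → 1: weight = 11, length = 2, mean = 11/2 ≈ 5.500
Minimum mean = 5.500, attained e.g. along the cycle 0 → 1 → 0 with weight 11 and length 2. So λ(A) = 11/2 = 11/2.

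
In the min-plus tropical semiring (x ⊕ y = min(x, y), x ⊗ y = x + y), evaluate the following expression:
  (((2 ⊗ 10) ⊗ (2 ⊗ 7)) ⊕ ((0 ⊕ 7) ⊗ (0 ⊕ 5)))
(((2 ⊗ 10) ⊗ (2 ⊗ 7)) ⊕ ((0 ⊕ 7) ⊗ (0 ⊕ 5))) = 0

Expand innermost to outermost. Recall ⊕ takes the minimum of its arguments and ⊗ takes their sum. Working out the expression (((2 ⊗ 10) ⊗ (2 ⊗ 7)) ⊕ ((0 ⊕ 7) ⊗ (0 ⊕ 5))) gives 0.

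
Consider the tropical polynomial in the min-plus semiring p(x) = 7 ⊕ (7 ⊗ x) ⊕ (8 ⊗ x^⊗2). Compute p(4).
p(4) = 7

A tropical monomial a ⊗ x^⊗i evaluates to a + i · x. Evaluating each term at x = 4:
  Term 0 contributes 7 + 0 · 4 = 7
  Term 1 contributes 7 + 1 · 4 = 11
  Term 2 contributes 8 + 2 · 4 = 16
p(4) = ⊕ of these = min[7, 11, 16] = 7.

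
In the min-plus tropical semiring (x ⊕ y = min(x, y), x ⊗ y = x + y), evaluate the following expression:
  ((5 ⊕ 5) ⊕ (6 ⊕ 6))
((5 ⊕ 5) ⊕ (6 ⊕ 6)) = 5

Expand innermost to outermost. Recall ⊕ takes the minimum of its arguments and ⊗ takes their sum. Working out the expression ((5 ⊕ 5) ⊕ (6 ⊕ 6)) gives 5.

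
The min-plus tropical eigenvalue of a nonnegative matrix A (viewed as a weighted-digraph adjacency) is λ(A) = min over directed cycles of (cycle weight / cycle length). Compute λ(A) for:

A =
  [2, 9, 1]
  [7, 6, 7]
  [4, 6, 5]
λ(A) = 2

Enumerate directed cycles and compute their means (weight / length). Sample:
  cycle 0 → 0: weight = 2, length = 1, mean = 2/1 ≈ 2.000
  cycle 1 → 1: weight = 6, length = 1, mean = 6/1 ≈ 6.000
  cycle 2 → 2: weight = 5, length = 1, mean = 5/1 ≈ 5.000
  cycle 0 → 1 → 0: weight = 16, length = 2, mean = 16/2 ≈ 8.000
  cycle 0 → 2 → 0: weight = 5, length = 2, mean = 5/2 ≈ 2.500
  cycle 1 → 0 → 1: weight = 16, length = 2, mean = 16/2 ≈ 8.000
Minimum mean = 2.000, attained e.g. along the cycle 0 → 0 with weight 2 and length 1. So λ(A) = 2/1 = 2.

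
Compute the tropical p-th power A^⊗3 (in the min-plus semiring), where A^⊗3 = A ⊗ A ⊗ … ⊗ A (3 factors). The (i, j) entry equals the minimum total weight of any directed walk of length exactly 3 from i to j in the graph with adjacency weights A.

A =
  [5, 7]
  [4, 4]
A^⊗3 =
  [15, 15]
  [12, 12]

Each entry (A^⊗3)_ij equals the minimum over all length-3 walks i = v_0 → v_1 → … → v_3 = j of Σ_t A[v_t][v_{t+1}]. For example, for (i, j) = (0, 1) we minimise over 4 possible intermediate vertex sequences; the minimum is 15, attained along the walk 0 → 1 → 1 → 1.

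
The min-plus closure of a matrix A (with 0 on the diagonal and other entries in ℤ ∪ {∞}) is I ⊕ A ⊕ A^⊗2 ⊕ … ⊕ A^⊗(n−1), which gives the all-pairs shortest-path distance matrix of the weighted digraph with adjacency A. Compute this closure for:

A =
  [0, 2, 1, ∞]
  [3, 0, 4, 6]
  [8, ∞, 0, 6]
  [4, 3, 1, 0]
Closure =
  [0, 2, 1, 7]
  [3, 0, 4, 6]
  [8, 9, 0, 6]
  [4, 3, 1, 0]

This is the Floyd-Warshall all-pairs shortest-path computation. For each intermediate vertex k = 0, 1, …, 3, update dist[i][j] ← min(dist[i][j], dist[i][k] + dist[k][j]). The final matrix gives, for each (i, j), the minimum total weight of any directed path from i to j (possibly empty when i = j).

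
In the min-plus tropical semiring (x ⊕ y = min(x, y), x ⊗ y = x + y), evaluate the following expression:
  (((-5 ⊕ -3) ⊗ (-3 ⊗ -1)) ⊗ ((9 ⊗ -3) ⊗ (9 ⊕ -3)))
(((-5 ⊕ -3) ⊗ (-3 ⊗ -1)) ⊗ ((9 ⊗ -3) ⊗ (9 ⊕ -3))) = -6

Expand innermost to outermost. Recall ⊕ takes the minimum of its arguments and ⊗ takes their sum. Working out the expression (((-5 ⊕ -3) ⊗ (-3 ⊗ -1)) ⊗ ((9 ⊗ -3) ⊗ (9 ⊕ -3))) gives -6.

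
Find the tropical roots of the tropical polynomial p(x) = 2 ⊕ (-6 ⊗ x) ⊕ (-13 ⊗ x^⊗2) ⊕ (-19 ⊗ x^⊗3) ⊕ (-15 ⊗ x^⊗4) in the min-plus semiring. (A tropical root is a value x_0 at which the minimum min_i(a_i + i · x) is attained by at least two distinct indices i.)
Roots: {-4, 6, 7, 8}

Each tropical root is a break point of the lower envelope of the lines y = a_i + i · x (there are 5 lines, with slopes 0, 1, ..., 4). Only the lines that attain the minimum somewhere contribute to roots; other lines are dominated. Here the surviving (envelope) indices are i = 4, i = 3, i = 2, i = 1, i = 0.
Intersections between consecutive envelope lines give the roots: for adjacent envelope indices i < j the intersection is x = (a_i − a_j) / (j − i). Reading off the sorted break points: {-4, 6, 7, 8}.
Verification: at each break x_0, at least two indices attain the minimum of min_i(a_i + i · x_0).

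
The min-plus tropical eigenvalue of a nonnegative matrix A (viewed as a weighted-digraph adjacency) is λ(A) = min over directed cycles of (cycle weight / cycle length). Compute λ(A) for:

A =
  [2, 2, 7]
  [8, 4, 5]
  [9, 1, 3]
λ(A) = 2

Enumerate directed cycles and compute their means (weight / length). Sample:
  cycle 0 → 0: weight = 2, length = 1, mean = 2/1 ≈ 2.000
  cycle 1 → 1: weight = 4, length = 1, mean = 4/1 ≈ 4.000
  cycle 2 → 2: weight = 3, length = 1, mean = 3/1 ≈ 3.000
  cycle 0 → 1 → 0: weight = 10, length = 2, mean = 10/2 ≈ 5.000
  cycle 0 → 2 → 0: weight = 16, length = 2, mean = 16/2 ≈ 8.000
  cycle 1 → 0 → 1: weight = 10, length = 2, mean = 10/2 ≈ 5.000
Minimum mean = 2.000, attained e.g. along the cycle 0 → 0 with weight 2 and length 1. So λ(A) = 2/1 = 2.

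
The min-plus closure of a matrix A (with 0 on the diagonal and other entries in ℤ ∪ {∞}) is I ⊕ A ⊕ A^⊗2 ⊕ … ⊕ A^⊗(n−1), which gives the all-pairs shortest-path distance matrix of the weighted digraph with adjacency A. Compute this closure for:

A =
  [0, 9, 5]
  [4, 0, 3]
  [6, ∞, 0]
Closure =
  [0, 9, 5]
  [4, 0, 3]
  [6, 15, 0]

This is the Floyd-Warshall all-pairs shortest-path computation. For each intermediate vertex k = 0, 1, …, 2, update dist[i][j] ← min(dist[i][j], dist[i][k] + dist[k][j]). The final matrix gives, for each (i, j), the minimum total weight of any directed path from i to j (possibly empty when i = j).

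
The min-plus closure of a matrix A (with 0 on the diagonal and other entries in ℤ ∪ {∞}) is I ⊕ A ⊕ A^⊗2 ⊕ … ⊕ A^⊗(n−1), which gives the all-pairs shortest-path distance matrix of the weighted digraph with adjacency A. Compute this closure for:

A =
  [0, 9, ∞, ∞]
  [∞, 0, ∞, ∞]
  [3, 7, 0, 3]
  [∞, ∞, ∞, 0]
Closure =
  [0, 9, ∞, ∞]
  [∞, 0, ∞, ∞]
  [3, 7, 0, 3]
  [∞, ∞, ∞, 0]

This is the Floyd-Warshall all-pairs shortest-path computation. For each intermediate vertex k = 0, 1, …, 3, update dist[i][j] ← min(dist[i][j], dist[i][k] + dist[k][j]). The final matrix gives, for each (i, j), the minimum total weight of any directed path from i to j (possibly empty when i = j).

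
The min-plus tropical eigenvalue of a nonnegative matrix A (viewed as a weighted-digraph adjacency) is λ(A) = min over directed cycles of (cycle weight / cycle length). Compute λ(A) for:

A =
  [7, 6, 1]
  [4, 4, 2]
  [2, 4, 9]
λ(A) = 3/2

Enumerate directed cycles and compute their means (weight / length). Sample:
  cycle 0 → 0: weight = 7, length = 1, mean = 7/1 ≈ 7.000
  cycle 1 → 1: weight = 4, length = 1, mean = 4/1 ≈ 4.000
  cycle 2 → 2: weight = 9, length = 1, mean = 9/1 ≈ 9.000
  cycle 0 → 1 → 0: weight = 10, length = 2, mean = 10/2 ≈ 5.000
  cycle 0 → 2 → 0: weight = 3, length = 2, mean = 3/2 ≈ 1.500
  cycle 1 → 0 → 1: weight = 10, length = 2, mean = 10/2 ≈ 5.000
Minimum mean = 1.500, attained e.g. along the cycle 0 → 2 → 0 with weight 3 and length 2. So λ(A) = 3/2 = 3/2.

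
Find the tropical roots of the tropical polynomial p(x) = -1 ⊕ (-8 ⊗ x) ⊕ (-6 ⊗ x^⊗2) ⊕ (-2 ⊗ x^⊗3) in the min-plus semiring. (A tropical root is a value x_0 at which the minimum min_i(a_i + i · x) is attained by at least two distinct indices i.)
Roots: {-4, -2, 7}

Each tropical root is a break point of the lower envelope of the lines y = a_i + i · x (there are 4 lines, with slopes 0, 1, ..., 3). Only the lines that attain the minimum somewhere contribute to roots; other lines are dominated. Here the surviving (envelope) indices are i = 3, i = 2, i = 1, i = 0.
Intersections between consecutive envelope lines give the roots: for adjacent envelope indices i < j the intersection is x = (a_i − a_j) / (j − i). Reading off the sorted break points: {-4, -2, 7}.
Verification: at each break x_0, at least two indices attain the minimum of min_i(a_i + i · x_0).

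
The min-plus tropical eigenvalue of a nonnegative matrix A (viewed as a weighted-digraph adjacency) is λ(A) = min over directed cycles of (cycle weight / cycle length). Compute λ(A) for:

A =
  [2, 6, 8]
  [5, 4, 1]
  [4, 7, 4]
λ(A) = 2

Enumerate directed cycles and compute their means (weight / length). Sample:
  cycle 0 → 0: weight = 2, length = 1, mean = 2/1 ≈ 2.000
  cycle 1 → 1: weight = 4, length = 1, mean = 4/1 ≈ 4.000
  cycle 2 → 2: weight = 4, length = 1, mean = 4/1 ≈ 4.000
  cycle 0 → 1 → 0: weight = 11, length = 2, mean = 11/2 ≈ 5.500
  cycle 0 → 2 → 0: weight = 12, length = 2, mean = 12/2 ≈ 6.000
  cycle 1 → 0 → 1: weight = 11, length = 2, mean = 11/2 ≈ 5.500
Minimum mean = 2.000, attained e.g. along the cycle 0 → 0 with weight 2 and length 1. So λ(A) = 2/1 = 2.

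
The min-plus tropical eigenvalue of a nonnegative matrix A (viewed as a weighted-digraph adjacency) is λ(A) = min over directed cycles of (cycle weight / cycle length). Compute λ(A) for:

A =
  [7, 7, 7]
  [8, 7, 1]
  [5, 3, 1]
λ(A) = 1

Enumerate directed cycles and compute their means (weight / length). Sample:
  cycle 0 → 0: weight = 7, length = 1, mean = 7/1 ≈ 7.000
  cycle 1 → 1: weight = 7, length = 1, mean = 7/1 ≈ 7.000
  cycle 2 → 2: weight = 1, length = 1, mean = 1/1 ≈ 1.000
  cycle 0 → 1 → 0: weight = 15, length = 2, mean = 15/2 ≈ 7.500
  cycle 0 → 2 → 0: weight = 12, length = 2, mean = 12/2 ≈ 6.000
  cycle 1 → 0 → 1: weight = 15, length = 2, mean = 15/2 ≈ 7.500
Minimum mean = 1.000, attained e.g. along the cycle 2 → 2 with weight 1 and length 1. So λ(A) = 1/1 = 1.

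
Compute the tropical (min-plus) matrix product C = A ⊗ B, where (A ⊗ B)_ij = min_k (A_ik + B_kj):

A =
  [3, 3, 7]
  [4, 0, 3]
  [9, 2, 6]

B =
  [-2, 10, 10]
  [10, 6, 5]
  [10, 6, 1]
A ⊗ B =
  [1, 9, 8]
  [2, 6, 4]
  [7, 8, 7]

Apply the min-plus product entry-by-entry:
  C[0][0] = min over k of (A[0][0] + B[0][0] = 3 + -2 = 1, A[0][1] + B[1][0] = 3 + 10 = 13, A[0][2] + B[2][0] = 7 + 10 = 17) = 1 (attained at k = 0)
  C[0][1] = min over k of (A[0][0] + B[0][1] = 3 + 10 = 13, A[0][1] + B[1][1] = 3 + 6 = 9, A[0][2] + B[2][1] = 7 + 6 = 13) = 9 (attained at k = 1)
  C[0][2] = min over k of (A[0][0] + B[0][2] = 3 + 10 = 13, A[0][1] + B[1][2] = 3 + 5 = 8, A[0][2] + B[2][2] = 7 + 1 = 8) = 8 (attained at k = 1)
  C[1][0] = min over k of (A[1][0] + B[0][0] = 4 + -2 = 2, A[1][1] + B[1][0] = 0 + 10 = 10, A[1][2] + B[2][0] = 3 + 10 = 13) = 2 (attained at k = 0)
  C[1][1] = min over k of (A[1][0] + B[0][1] = 4 + 10 = 14, A[1][1] + B[1][1] = 0 + 6 = 6, A[1][2] + B[2][1] = 3 + 6 = 9) = 6 (attained at k = 1)
  C[1][2] = min over k of (A[1][0] + B[0][2] = 4 + 10 = 14, A[1][1] + B[1][2] = 0 + 5 = 5, A[1][2] + B[2][2] = 3 + 1 = 4) = 4 (attained at k = 2)
  C[2][0] = min over k of (A[2][0] + B[0][0] = 9 + -2 = 7, A[2][1] + B[1][0] = 2 + 10 = 12, A[2][2] + B[2][0] = 6 + 10 = 16) = 7 (attained at k = 0)
  C[2][1] = min over k of (A[2][0] + B[0][1] = 9 + 10 = 19, A[2][1] + B[1][1] = 2 + 6 = 8, A[2][2] + B[2][1] = 6 + 6 = 12) = 8 (attained at k = 1)
  C[2][2] = min over k of (A[2][0] + B[0][2] = 9 + 10 = 19, A[2][1] + B[1][2] = 2 + 5 = 7, A[2][2] + B[2][2] = 6 + 1 = 7) = 7 (attained at k = 1)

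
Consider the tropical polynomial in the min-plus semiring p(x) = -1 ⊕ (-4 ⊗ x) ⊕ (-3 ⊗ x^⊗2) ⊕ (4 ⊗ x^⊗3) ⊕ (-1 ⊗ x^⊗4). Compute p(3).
p(3) = -1

A tropical monomial a ⊗ x^⊗i evaluates to a + i · x. Evaluating each term at x = 3:
  Term 0 contributes -1 + 0 · 3 = -1
  Term 1 contributes -4 + 1 · 3 = -1
  Term 2 contributes -3 + 2 · 3 = 3
  Term 3 contributes 4 + 3 · 3 = 13
  Term 4 contributes -1 + 4 · 3 = 11
p(3) = ⊕ of these = min[-1, -1, 3, 13, 11] = -1.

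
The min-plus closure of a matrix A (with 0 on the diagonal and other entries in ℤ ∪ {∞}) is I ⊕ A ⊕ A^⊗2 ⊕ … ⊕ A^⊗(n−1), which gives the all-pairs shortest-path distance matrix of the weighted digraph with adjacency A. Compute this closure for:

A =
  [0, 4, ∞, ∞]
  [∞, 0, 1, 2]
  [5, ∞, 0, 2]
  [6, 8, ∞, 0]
Closure =
  [0, 4, 5, 6]
  [6, 0, 1, 2]
  [5, 9, 0, 2]
  [6, 8, 9, 0]

This is the Floyd-Warshall all-pairs shortest-path computation. For each intermediate vertex k = 0, 1, …, 3, update dist[i][j] ← min(dist[i][j], dist[i][k] + dist[k][j]). The final matrix gives, for each (i, j), the minimum total weight of any directed path from i to j (possibly empty when i = j).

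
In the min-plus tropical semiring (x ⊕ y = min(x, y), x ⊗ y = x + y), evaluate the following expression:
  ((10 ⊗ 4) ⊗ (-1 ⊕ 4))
((10 ⊗ 4) ⊗ (-1 ⊕ 4)) = 13

Expand innermost to outermost. Recall ⊕ takes the minimum of its arguments and ⊗ takes their sum. Working out the expression ((10 ⊗ 4) ⊗ (-1 ⊕ 4)) gives 13.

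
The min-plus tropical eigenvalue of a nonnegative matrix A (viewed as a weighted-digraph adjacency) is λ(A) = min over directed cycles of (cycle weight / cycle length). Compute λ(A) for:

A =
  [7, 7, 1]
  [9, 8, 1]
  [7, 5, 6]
λ(A) = 3

Enumerate directed cycles and compute their means (weight / length). Sample:
  cycle 0 → 0: weight = 7, length = 1, mean = 7/1 ≈ 7.000
  cycle 1 → 1: weight = 8, length = 1, mean = 8/1 ≈ 8.000
  cycle 2 → 2: weight = 6, length = 1, mean = 6/1 ≈ 6.000
  cycle 0 → 1 → 0: weight = 16, length = 2, mean = 16/2 ≈ 8.000
  cycle 0 → 2 → 0: weight = 8, length = 2, mean = 8/2 ≈ 4.000
  cycle 1 → 0 → 1: weight = 16, length = 2, mean = 16/2 ≈ 8.000
Minimum mean = 3.000, attained e.g. along the cycle 1 → 2 → 1 with weight 6 and length 2. So λ(A) = 6/2 = 3.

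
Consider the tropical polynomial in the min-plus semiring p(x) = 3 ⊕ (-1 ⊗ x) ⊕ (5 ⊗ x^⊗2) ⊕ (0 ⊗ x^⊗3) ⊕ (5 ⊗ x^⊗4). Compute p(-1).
p(-1) = -3

A tropical monomial a ⊗ x^⊗i evaluates to a + i · x. Evaluating each term at x = -1:
  Term 0 contributes 3 + 0 · -1 = 3
  Term 1 contributes -1 + 1 · -1 = -2
  Term 2 contributes 5 + 2 · -1 = 3
  Term 3 contributes 0 + 3 · -1 = -3
  Term 4 contributes 5 + 4 · -1 = 1
p(-1) = ⊕ of these = min[3, -2, 3, -3, 1] = -3.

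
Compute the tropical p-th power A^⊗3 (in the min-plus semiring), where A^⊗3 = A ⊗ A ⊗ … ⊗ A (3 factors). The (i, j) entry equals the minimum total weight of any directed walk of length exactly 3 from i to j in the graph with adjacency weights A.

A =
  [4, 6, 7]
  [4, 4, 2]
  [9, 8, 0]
A^⊗3 =
  [12, 14, 7]
  [11, 10, 2]
  [9, 8, 0]

Each entry (A^⊗3)_ij equals the minimum over all length-3 walks i = v_0 → v_1 → … → v_3 = j of Σ_t A[v_t][v_{t+1}]. For example, for (i, j) = (0, 2) we minimise over 9 possible intermediate vertex sequences; the minimum is 7, attained along the walk 0 → 2 → 2 → 2.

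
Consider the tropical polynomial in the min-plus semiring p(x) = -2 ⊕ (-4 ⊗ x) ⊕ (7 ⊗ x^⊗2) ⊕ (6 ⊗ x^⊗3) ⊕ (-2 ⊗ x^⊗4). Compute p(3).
p(3) = -2

A tropical monomial a ⊗ x^⊗i evaluates to a + i · x. Evaluating each term at x = 3:
  Term 0 contributes -2 + 0 · 3 = -2
  Term 1 contributes -4 + 1 · 3 = -1
  Term 2 contributes 7 + 2 · 3 = 13
  Term 3 contributes 6 + 3 · 3 = 15
  Term 4 contributes -2 + 4 · 3 = 10
p(3) = ⊕ of these = min[-2, -1, 13, 15, 10] = -2.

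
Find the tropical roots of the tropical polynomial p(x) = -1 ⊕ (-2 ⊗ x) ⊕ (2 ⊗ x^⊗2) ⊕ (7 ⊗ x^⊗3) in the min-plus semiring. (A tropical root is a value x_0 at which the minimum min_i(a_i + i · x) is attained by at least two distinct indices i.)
Roots: {-5, -4, 1}

Each tropical root is a break point of the lower envelope of the lines y = a_i + i · x (there are 4 lines, with slopes 0, 1, ..., 3). Only the lines that attain the minimum somewhere contribute to roots; other lines are dominated. Here the surviving (envelope) indices are i = 3, i = 2, i = 1, i = 0.
Intersections between consecutive envelope lines give the roots: for adjacent envelope indices i < j the intersection is x = (a_i − a_j) / (j − i). Reading off the sorted break points: {-5, -4, 1}.
Verification: at each break x_0, at least two indices attain the minimum of min_i(a_i + i · x_0).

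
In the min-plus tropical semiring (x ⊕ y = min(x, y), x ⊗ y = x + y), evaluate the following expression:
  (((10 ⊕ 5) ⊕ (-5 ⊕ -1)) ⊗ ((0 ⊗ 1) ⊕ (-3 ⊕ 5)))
(((10 ⊕ 5) ⊕ (-5 ⊕ -1)) ⊗ ((0 ⊗ 1) ⊕ (-3 ⊕ 5))) = -8

Expand innermost to outermost. Recall ⊕ takes the minimum of its arguments and ⊗ takes their sum. Working out the expression (((10 ⊕ 5) ⊕ (-5 ⊕ -1)) ⊗ ((0 ⊗ 1) ⊕ (-3 ⊕ 5))) gives -8.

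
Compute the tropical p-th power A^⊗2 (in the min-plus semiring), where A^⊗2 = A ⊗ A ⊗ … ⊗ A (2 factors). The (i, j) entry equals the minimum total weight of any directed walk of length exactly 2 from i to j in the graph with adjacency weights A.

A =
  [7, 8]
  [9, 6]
A^⊗2 =
  [14, 14]
  [15, 12]

Each entry (A^⊗2)_ij equals the minimum over all length-2 walks i = v_0 → v_1 → … → v_2 = j of Σ_t A[v_t][v_{t+1}]. For example, for (i, j) = (0, 1) we minimise over 2 possible intermediate vertex sequences; the minimum is 14, attained along the walk 0 → 1 → 1.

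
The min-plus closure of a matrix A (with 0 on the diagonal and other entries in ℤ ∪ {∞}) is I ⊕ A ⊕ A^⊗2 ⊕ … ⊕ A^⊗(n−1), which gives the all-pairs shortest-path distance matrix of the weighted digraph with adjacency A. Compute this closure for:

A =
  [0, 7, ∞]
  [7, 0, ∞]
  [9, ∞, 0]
Closure =
  [0, 7, ∞]
  [7, 0, ∞]
  [9, 16, 0]

This is the Floyd-Warshall all-pairs shortest-path computation. For each intermediate vertex k = 0, 1, …, 2, update dist[i][j] ← min(dist[i][j], dist[i][k] + dist[k][j]). The final matrix gives, for each (i, j), the minimum total weight of any directed path from i to j (possibly empty when i = j).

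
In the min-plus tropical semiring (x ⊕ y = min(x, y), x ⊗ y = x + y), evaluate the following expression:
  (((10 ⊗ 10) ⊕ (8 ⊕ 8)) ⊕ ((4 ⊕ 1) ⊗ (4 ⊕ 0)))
(((10 ⊗ 10) ⊕ (8 ⊕ 8)) ⊕ ((4 ⊕ 1) ⊗ (4 ⊕ 0))) = 1

Expand innermost to outermost. Recall ⊕ takes the minimum of its arguments and ⊗ takes their sum. Working out the expression (((10 ⊗ 10) ⊕ (8 ⊕ 8)) ⊕ ((4 ⊕ 1) ⊗ (4 ⊕ 0))) gives 1.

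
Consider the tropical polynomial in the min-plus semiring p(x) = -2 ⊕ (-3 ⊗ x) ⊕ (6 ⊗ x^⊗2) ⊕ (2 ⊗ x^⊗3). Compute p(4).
p(4) = -2

A tropical monomial a ⊗ x^⊗i evaluates to a + i · x. Evaluating each term at x = 4:
  Term 0 contributes -2 + 0 · 4 = -2
  Term 1 contributes -3 + 1 · 4 = 1
  Term 2 contributes 6 + 2 · 4 = 14
  Term 3 contributes 2 + 3 · 4 = 14
p(4) = ⊕ of these = min[-2, 1, 14, 14] = -2.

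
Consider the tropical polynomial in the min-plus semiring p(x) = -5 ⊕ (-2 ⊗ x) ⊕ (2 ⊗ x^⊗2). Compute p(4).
p(4) = -5

A tropical monomial a ⊗ x^⊗i evaluates to a + i · x. Evaluating each term at x = 4:
  Term 0 contributes -5 + 0 · 4 = -5
  Term 1 contributes -2 + 1 · 4 = 2
  Term 2 contributes 2 + 2 · 4 = 10
p(4) = ⊕ of these = min[-5, 2, 10] = -5.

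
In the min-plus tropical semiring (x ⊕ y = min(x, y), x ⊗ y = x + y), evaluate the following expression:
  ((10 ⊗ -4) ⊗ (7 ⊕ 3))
((10 ⊗ -4) ⊗ (7 ⊕ 3)) = 9

Expand innermost to outermost. Recall ⊕ takes the minimum of its arguments and ⊗ takes their sum. Working out the expression ((10 ⊗ -4) ⊗ (7 ⊕ 3)) gives 9.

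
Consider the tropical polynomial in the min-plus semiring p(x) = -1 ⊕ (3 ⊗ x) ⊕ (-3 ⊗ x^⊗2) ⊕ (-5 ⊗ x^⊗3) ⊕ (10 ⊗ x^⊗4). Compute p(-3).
p(-3) = -14

A tropical monomial a ⊗ x^⊗i evaluates to a + i · x. Evaluating each term at x = -3:
  Term 0 contributes -1 + 0 · -3 = -1
  Term 1 contributes 3 + 1 · -3 = 0
  Term 2 contributes -3 + 2 · -3 = -9
  Term 3 contributes -5 + 3 · -3 = -14
  Term 4 contributes 10 + 4 · -3 = -2
p(-3) = ⊕ of these = min[-1, 0, -9, -14, -2] = -14.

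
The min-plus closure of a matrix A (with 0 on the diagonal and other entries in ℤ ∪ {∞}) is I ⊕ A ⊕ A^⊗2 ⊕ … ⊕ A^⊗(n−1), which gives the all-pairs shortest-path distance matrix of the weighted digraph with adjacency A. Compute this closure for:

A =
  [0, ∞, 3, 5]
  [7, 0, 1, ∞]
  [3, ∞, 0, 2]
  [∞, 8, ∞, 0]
Closure =
  [0, 13, 3, 5]
  [4, 0, 1, 3]
  [3, 10, 0, 2]
  [12, 8, 9, 0]

This is the Floyd-Warshall all-pairs shortest-path computation. For each intermediate vertex k = 0, 1, …, 3, update dist[i][j] ← min(dist[i][j], dist[i][k] + dist[k][j]). The final matrix gives, for each (i, j), the minimum total weight of any directed path from i to j (possibly empty when i = j).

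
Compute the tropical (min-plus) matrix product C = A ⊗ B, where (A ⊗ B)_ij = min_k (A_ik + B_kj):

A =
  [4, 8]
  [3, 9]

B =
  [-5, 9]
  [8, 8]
A ⊗ B =
  [-1, 13]
  [-2, 12]

Apply the min-plus product entry-by-entry:
  C[0][0] = min over k of (A[0][0] + B[0][0] = 4 + -5 = -1, A[0][1] + B[1][0] = 8 + 8 = 16) = -1 (attained at k = 0)
  C[0][1] = min over k of (A[0][0] + B[0][1] = 4 + 9 = 13, A[0][1] + B[1][1] = 8 + 8 = 16) = 13 (attained at k = 0)
  C[1][0] = min over k of (A[1][0] + B[0][0] = 3 + -5 = -2, A[1][1] + B[1][0] = 9 + 8 = 17) = -2 (attained at k = 0)
  C[1][1] = min over k of (A[1][0] + B[0][1] = 3 + 9 = 12, A[1][1] + B[1][1] = 9 + 8 = 17) = 12 (attained at k = 0)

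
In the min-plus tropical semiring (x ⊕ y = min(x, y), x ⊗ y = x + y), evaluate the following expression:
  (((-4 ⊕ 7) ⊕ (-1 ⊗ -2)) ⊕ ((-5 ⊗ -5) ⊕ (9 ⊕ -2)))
(((-4 ⊕ 7) ⊕ (-1 ⊗ -2)) ⊕ ((-5 ⊗ -5) ⊕ (9 ⊕ -2))) = -10

Expand innermost to outermost. Recall ⊕ takes the minimum of its arguments and ⊗ takes their sum. Working out the expression (((-4 ⊕ 7) ⊕ (-1 ⊗ -2)) ⊕ ((-5 ⊗ -5) ⊕ (9 ⊕ -2))) gives -10.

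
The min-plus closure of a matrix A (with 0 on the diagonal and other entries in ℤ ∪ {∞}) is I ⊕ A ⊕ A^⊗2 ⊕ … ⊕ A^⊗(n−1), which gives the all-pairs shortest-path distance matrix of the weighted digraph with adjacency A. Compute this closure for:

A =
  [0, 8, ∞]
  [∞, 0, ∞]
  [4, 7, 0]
Closure =
  [0, 8, ∞]
  [∞, 0, ∞]
  [4, 7, 0]

This is the Floyd-Warshall all-pairs shortest-path computation. For each intermediate vertex k = 0, 1, …, 2, update dist[i][j] ← min(dist[i][j], dist[i][k] + dist[k][j]). The final matrix gives, for each (i, j), the minimum total weight of any directed path from i to j (possibly empty when i = j).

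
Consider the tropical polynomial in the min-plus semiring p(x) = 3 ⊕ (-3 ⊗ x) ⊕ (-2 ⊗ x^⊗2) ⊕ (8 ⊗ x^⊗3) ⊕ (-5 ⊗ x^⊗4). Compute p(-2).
p(-2) = -13

A tropical monomial a ⊗ x^⊗i evaluates to a + i · x. Evaluating each term at x = -2:
  Term 0 contributes 3 + 0 · -2 = 3
  Term 1 contributes -3 + 1 · -2 = -5
  Term 2 contributes -2 + 2 · -2 = -6
  Term 3 contributes 8 + 3 · -2 = 2
  Term 4 contributes -5 + 4 · -2 = -13
p(-2) = ⊕ of these = min[3, -5, -6, 2, -13] = -13.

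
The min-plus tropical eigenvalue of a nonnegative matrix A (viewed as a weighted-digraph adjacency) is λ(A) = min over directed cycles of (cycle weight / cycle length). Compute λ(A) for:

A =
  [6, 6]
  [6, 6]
λ(A) = 6

Enumerate directed cycles and compute their means (weight / length). Sample:
  cycle 0 → 0: weight = 6, length = 1, mean = 6/1 ≈ 6.000
  cycle 1 → 1: weight = 6, length = 1, mean = 6/1 ≈ 6.000
  cycle 0 → 1 → 0: weight = 12, length = 2, mean = 12/2 ≈ 6.000
  cycle 1 → 0 → 1: weight = 12, length = 2, mean = 12/2 ≈ 6.000
Minimum mean = 6.000, attained e.g. along the cycle 0 → 0 with weight 6 and length 1. So λ(A) = 6/1 = 6.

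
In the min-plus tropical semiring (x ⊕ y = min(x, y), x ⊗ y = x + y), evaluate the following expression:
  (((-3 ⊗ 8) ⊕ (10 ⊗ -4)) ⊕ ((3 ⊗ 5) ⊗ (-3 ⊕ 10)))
(((-3 ⊗ 8) ⊕ (10 ⊗ -4)) ⊕ ((3 ⊗ 5) ⊗ (-3 ⊕ 10))) = 5

Expand innermost to outermost. Recall ⊕ takes the minimum of its arguments and ⊗ takes their sum. Working out the expression (((-3 ⊗ 8) ⊕ (10 ⊗ -4)) ⊕ ((3 ⊗ 5) ⊗ (-3 ⊕ 10))) gives 5.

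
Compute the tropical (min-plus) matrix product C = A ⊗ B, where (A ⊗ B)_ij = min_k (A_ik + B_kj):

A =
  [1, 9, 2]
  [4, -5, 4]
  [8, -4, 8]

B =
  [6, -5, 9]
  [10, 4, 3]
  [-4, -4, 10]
A ⊗ B =
  [-2, -4, 10]
  [0, -1, -2]
  [4, 0, -1]

Apply the min-plus product entry-by-entry:
  C[0][0] = min over k of (A[0][0] + B[0][0] = 1 + 6 = 7, A[0][1] + B[1][0] = 9 + 10 = 19, A[0][2] + B[2][0] = 2 + -4 = -2) = -2 (attained at k = 2)
  C[0][1] = min over k of (A[0][0] + B[0][1] = 1 + -5 = -4, A[0][1] + B[1][1] = 9 + 4 = 13, A[0][2] + B[2][1] = 2 + -4 = -2) = -4 (attained at k = 0)
  C[0][2] = min over k of (A[0][0] + B[0][2] = 1 + 9 = 10, A[0][1] + B[1][2] = 9 + 3 = 12, A[0][2] + B[2][2] = 2 + 10 = 12) = 10 (attained at k = 0)
  C[1][0] = min over k of (A[1][0] + B[0][0] = 4 + 6 = 10, A[1][1] + B[1][0] = -5 + 10 = 5, A[1][2] + B[2][0] = 4 + -4 = 0) = 0 (attained at k = 2)
  C[1][1] = min over k of (A[1][0] + B[0][1] = 4 + -5 = -1, A[1][1] + B[1][1] = -5 + 4 = -1, A[1][2] + B[2][1] = 4 + -4 = 0) = -1 (attained at k = 0)
  C[1][2] = min over k of (A[1][0] + B[0][2] = 4 + 9 = 13, A[1][1] + B[1][2] = -5 + 3 = -2, A[1][2] + B[2][2] = 4 + 10 = 14) = -2 (attained at k = 1)
  C[2][0] = min over k of (A[2][0] + B[0][0] = 8 + 6 = 14, A[2][1] + B[1][0] = -4 + 10 = 6, A[2][2] + B[2][0] = 8 + -4 = 4) = 4 (attained at k = 2)
  C[2][1] = min over k of (A[2][0] + B[0][1] = 8 + -5 = 3, A[2][1] + B[1][1] = -4 + 4 = 0, A[2][2] + B[2][1] = 8 + -4 = 4) = 0 (attained at k = 1)
  C[2][2] = min over k of (A[2][0] + B[0][2] = 8 + 9 = 17, A[2][1] + B[1][2] = -4 + 3 = -1, A[2][2] + B[2][2] = 8 + 10 = 18) = -1 (attained at k = 1)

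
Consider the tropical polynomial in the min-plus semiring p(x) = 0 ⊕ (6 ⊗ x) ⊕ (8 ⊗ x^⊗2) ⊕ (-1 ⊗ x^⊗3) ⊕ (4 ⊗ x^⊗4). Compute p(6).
p(6) = 0

A tropical monomial a ⊗ x^⊗i evaluates to a + i · x. Evaluating each term at x = 6:
  Term 0 contributes 0 + 0 · 6 = 0
  Term 1 contributes 6 + 1 · 6 = 12
  Term 2 contributes 8 + 2 · 6 = 20
  Term 3 contributes -1 + 3 · 6 = 17
  Term 4 contributes 4 + 4 · 6 = 28
p(6) = ⊕ of these = min[0, 12, 20, 17, 28] = 0.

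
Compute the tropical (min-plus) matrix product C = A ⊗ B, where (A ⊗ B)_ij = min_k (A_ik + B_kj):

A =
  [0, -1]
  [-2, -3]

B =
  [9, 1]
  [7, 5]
A ⊗ B =
  [6, 1]
  [4, -1]

Apply the min-plus product entry-by-entry:
  C[0][0] = min over k of (A[0][0] + B[0][0] = 0 + 9 = 9, A[0][1] + B[1][0] = -1 + 7 = 6) = 6 (attained at k = 1)
  C[0][1] = min over k of (A[0][0] + B[0][1] = 0 + 1 = 1, A[0][1] + B[1][1] = -1 + 5 = 4) = 1 (attained at k = 0)
  C[1][0] = min over k of (A[1][0] + B[0][0] = -2 + 9 = 7, A[1][1] + B[1][0] = -3 + 7 = 4) = 4 (attained at k = 1)
  C[1][1] = min over k of (A[1][0] + B[0][1] = -2 + 1 = -1, A[1][1] + B[1][1] = -3 + 5 = 2) = -1 (attained at k = 0)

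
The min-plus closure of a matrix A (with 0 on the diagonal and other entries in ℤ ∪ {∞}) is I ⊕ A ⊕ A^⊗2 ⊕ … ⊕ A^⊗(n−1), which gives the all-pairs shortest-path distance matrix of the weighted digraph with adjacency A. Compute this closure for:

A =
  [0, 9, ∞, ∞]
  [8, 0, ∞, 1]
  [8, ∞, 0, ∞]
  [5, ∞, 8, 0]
Closure =
  [0, 9, 18, 10]
  [6, 0, 9, 1]
  [8, 17, 0, 18]
  [5, 14, 8, 0]

This is the Floyd-Warshall all-pairs shortest-path computation. For each intermediate vertex k = 0, 1, …, 3, update dist[i][j] ← min(dist[i][j], dist[i][k] + dist[k][j]). The final matrix gives, for each (i, j), the minimum total weight of any directed path from i to j (possibly empty when i = j).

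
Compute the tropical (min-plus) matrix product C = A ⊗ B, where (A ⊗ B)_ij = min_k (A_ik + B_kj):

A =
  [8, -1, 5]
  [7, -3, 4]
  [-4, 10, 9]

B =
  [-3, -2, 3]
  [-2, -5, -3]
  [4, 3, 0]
A ⊗ B =
  [-3, -6, -4]
  [-5, -8, -6]
  [-7, -6, -1]

Apply the min-plus product entry-by-entry:
  C[0][0] = min over k of (A[0][0] + B[0][0] = 8 + -3 = 5, A[0][1] + B[1][0] = -1 + -2 = -3, A[0][2] + B[2][0] = 5 + 4 = 9) = -3 (attained at k = 1)
  C[0][1] = min over k of (A[0][0] + B[0][1] = 8 + -2 = 6, A[0][1] + B[1][1] = -1 + -5 = -6, A[0][2] + B[2][1] = 5 + 3 = 8) = -6 (attained at k = 1)
  C[0][2] = min over k of (A[0][0] + B[0][2] = 8 + 3 = 11, A[0][1] + B[1][2] = -1 + -3 = -4, A[0][2] + B[2][2] = 5 + 0 = 5) = -4 (attained at k = 1)
  C[1][0] = min over k of (A[1][0] + B[0][0] = 7 + -3 = 4, A[1][1] + B[1][0] = -3 + -2 = -5, A[1][2] + B[2][0] = 4 + 4 = 8) = -5 (attained at k = 1)
  C[1][1] = min over k of (A[1][0] + B[0][1] = 7 + -2 = 5, A[1][1] + B[1][1] = -3 + -5 = -8, A[1][2] + B[2][1] = 4 + 3 = 7) = -8 (attained at k = 1)
  C[1][2] = min over k of (A[1][0] + B[0][2] = 7 + 3 = 10, A[1][1] + B[1][2] = -3 + -3 = -6, A[1][2] + B[2][2] = 4 + 0 = 4) = -6 (attained at k = 1)
  C[2][0] = min over k of (A[2][0] + B[0][0] = -4 + -3 = -7, A[2][1] + B[1][0] = 10 + -2 = 8, A[2][2] + B[2][0] = 9 + 4 = 13) = -7 (attained at k = 0)
  C[2][1] = min over k of (A[2][0] + B[0][1] = -4 + -2 = -6, A[2][1] + B[1][1] = 10 + -5 = 5, A[2][2] + B[2][1] = 9 + 3 = 12) = -6 (attained at k = 0)
  C[2][2] = min over k of (A[2][0] + B[0][2] = -4 + 3 = -1, A[2][1] + B[1][2] = 10 + -3 = 7, A[2][2] + B[2][2] = 9 + 0 = 9) = -1 (attained at k = 0)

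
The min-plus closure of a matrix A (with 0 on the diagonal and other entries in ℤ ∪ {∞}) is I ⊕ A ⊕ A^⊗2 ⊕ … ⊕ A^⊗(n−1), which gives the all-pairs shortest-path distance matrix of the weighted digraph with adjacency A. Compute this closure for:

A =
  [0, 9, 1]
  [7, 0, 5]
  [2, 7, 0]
Closure =
  [0, 8, 1]
  [7, 0, 5]
  [2, 7, 0]

This is the Floyd-Warshall all-pairs shortest-path computation. For each intermediate vertex k = 0, 1, …, 2, update dist[i][j] ← min(dist[i][j], dist[i][k] + dist[k][j]). The final matrix gives, for each (i, j), the minimum total weight of any directed path from i to j (possibly empty when i = j).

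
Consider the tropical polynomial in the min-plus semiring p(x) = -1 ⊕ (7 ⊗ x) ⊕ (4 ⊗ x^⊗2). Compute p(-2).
p(-2) = -1

A tropical monomial a ⊗ x^⊗i evaluates to a + i · x. Evaluating each term at x = -2:
  Term 0 contributes -1 + 0 · -2 = -1
  Term 1 contributes 7 + 1 · -2 = 5
  Term 2 contributes 4 + 2 · -2 = 0
p(-2) = ⊕ of these = min[-1, 5, 0] = -1.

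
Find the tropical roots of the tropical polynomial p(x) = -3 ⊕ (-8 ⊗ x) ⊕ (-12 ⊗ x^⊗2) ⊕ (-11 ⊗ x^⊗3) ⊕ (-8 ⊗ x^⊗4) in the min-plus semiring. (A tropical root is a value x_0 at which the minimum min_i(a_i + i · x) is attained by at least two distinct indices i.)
Roots: {-3, -1, 4, 5}

Each tropical root is a break point of the lower envelope of the lines y = a_i + i · x (there are 5 lines, with slopes 0, 1, ..., 4). Only the lines that attain the minimum somewhere contribute to roots; other lines are dominated. Here the surviving (envelope) indices are i = 4, i = 3, i = 2, i = 1, i = 0.
Intersections between consecutive envelope lines give the roots: for adjacent envelope indices i < j the intersection is x = (a_i − a_j) / (j − i). Reading off the sorted break points: {-3, -1, 4, 5}.
Verification: at each break x_0, at least two indices attain the minimum of min_i(a_i + i · x_0).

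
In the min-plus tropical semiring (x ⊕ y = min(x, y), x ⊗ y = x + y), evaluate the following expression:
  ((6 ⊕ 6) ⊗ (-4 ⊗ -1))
((6 ⊕ 6) ⊗ (-4 ⊗ -1)) = 1

Expand innermost to outermost. Recall ⊕ takes the minimum of its arguments and ⊗ takes their sum. Working out the expression ((6 ⊕ 6) ⊗ (-4 ⊗ -1)) gives 1.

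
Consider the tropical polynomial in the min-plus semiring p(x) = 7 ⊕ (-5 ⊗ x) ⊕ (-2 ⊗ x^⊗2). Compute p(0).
p(0) = -5

A tropical monomial a ⊗ x^⊗i evaluates to a + i · x. Evaluating each term at x = 0:
  Term 0 contributes 7 + 0 · 0 = 7
  Term 1 contributes -5 + 1 · 0 = -5
  Term 2 contributes -2 + 2 · 0 = -2
p(0) = ⊕ of these = min[7, -5, -2] = -5.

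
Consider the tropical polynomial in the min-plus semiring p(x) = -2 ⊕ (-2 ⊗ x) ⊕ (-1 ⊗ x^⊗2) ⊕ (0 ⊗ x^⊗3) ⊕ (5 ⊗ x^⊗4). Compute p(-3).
p(-3) = -9

A tropical monomial a ⊗ x^⊗i evaluates to a + i · x. Evaluating each term at x = -3:
  Term 0 contributes -2 + 0 · -3 = -2
  Term 1 contributes -2 + 1 · -3 = -5
  Term 2 contributes -1 + 2 · -3 = -7
  Term 3 contributes 0 + 3 · -3 = -9
  Term 4 contributes 5 + 4 · -3 = -7
p(-3) = ⊕ of these = min[-2, -5, -7, -9, -7] = -9.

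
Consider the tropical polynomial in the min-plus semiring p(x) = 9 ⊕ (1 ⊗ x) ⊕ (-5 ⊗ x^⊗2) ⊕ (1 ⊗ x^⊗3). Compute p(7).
p(7) = 8

A tropical monomial a ⊗ x^⊗i evaluates to a + i · x. Evaluating each term at x = 7:
  Term 0 contributes 9 + 0 · 7 = 9
  Term 1 contributes 1 + 1 · 7 = 8
  Term 2 contributes -5 + 2 · 7 = 9
  Term 3 contributes 1 + 3 · 7 = 22
p(7) = ⊕ of these = min[9, 8, 9, 22] = 8.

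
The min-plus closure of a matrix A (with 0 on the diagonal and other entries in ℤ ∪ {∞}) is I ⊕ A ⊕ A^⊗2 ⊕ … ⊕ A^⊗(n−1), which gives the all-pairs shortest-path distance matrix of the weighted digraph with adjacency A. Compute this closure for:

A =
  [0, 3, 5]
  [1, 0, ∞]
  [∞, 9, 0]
Closure =
  [0, 3, 5]
  [1, 0, 6]
  [10, 9, 0]

This is the Floyd-Warshall all-pairs shortest-path computation. For each intermediate vertex k = 0, 1, …, 2, update dist[i][j] ← min(dist[i][j], dist[i][k] + dist[k][j]). The final matrix gives, for each (i, j), the minimum total weight of any directed path from i to j (possibly empty when i = j).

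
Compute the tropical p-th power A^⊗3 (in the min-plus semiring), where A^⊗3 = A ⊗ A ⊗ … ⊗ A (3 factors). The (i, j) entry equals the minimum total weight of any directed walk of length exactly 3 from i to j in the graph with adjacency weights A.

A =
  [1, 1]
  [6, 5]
A^⊗3 =
  [3, 3]
  [8, 8]

Each entry (A^⊗3)_ij equals the minimum over all length-3 walks i = v_0 → v_1 → … → v_3 = j of Σ_t A[v_t][v_{t+1}]. For example, for (i, j) = (0, 1) we minimise over 4 possible intermediate vertex sequences; the minimum is 3, attained along the walk 0 → 0 → 0 → 1.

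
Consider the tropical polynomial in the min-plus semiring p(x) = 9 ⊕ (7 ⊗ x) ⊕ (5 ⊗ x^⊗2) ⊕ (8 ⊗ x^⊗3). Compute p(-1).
p(-1) = 3

A tropical monomial a ⊗ x^⊗i evaluates to a + i · x. Evaluating each term at x = -1:
  Term 0 contributes 9 + 0 · -1 = 9
  Term 1 contributes 7 + 1 · -1 = 6
  Term 2 contributes 5 + 2 · -1 = 3
  Term 3 contributes 8 + 3 · -1 = 5
p(-1) = ⊕ of these = min[9, 6, 3, 5] = 3.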